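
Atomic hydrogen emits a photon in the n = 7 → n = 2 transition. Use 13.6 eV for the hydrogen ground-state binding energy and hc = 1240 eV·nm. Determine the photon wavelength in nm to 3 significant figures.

397 nm

ΔE = 13.60 × (1/2² − 1/7²) = 13.60 × 0.2296 = 3.122 eV.
λ = hc/ΔE = 1240 / 3.122 = 397 nm.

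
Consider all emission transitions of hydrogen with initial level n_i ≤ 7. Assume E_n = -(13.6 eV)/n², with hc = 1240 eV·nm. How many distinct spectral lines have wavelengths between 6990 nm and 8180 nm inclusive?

1

Enumerate all n_i → n_f pairs with 1 ≤ n_f < n_i ≤ 7 and compute λ = 1240 / [13.6·1·(1/n_f² − 1/n_i²)].
Lines falling in [6990, 8180] nm: 6→5 (7460 nm).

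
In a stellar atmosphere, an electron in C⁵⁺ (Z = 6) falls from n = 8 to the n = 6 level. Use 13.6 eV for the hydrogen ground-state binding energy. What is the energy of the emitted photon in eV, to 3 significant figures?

5.95 eV

The Bohr energies scale as Z², so for Z = 6: E_n = −489.6/n² eV.
E_8 = −489.6/64 = −7.650 eV and E_6 = −489.6/36 = −13.60 eV.
The photon energy is |E_8 − E_6| = 5.95 eV.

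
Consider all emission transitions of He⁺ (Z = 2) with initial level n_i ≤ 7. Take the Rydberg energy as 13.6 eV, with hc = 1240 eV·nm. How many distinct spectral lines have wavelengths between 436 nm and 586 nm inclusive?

2

Enumerate all n_i → n_f pairs with 1 ≤ n_f < n_i ≤ 7 and compute λ = 1240 / [13.6·4·(1/n_f² − 1/n_i²)].
Lines falling in [436, 586] nm: 4→3 (468.9 nm), 7→4 (541.5 nm).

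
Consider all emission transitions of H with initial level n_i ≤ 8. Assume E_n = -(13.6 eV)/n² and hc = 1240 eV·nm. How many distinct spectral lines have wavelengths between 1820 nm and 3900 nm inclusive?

Enumerate all n_i → n_f pairs with 1 ≤ n_f < n_i ≤ 8 and compute λ = 1240 / [13.6·1·(1/n_f² − 1/n_i²)].
Lines falling in [1820, 3900] nm: 4→3 (1876 nm), 8→4 (1945 nm), 7→4 (2166 nm), 6→4 (2626 nm), 8→5 (3741 nm).

5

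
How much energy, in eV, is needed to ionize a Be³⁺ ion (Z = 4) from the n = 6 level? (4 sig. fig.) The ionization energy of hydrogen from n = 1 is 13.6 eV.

6.044 eV

E_n = −13.6 Z²/n² = −217.6/n² eV for Z = 4.
E_6 = −217.6/36 = −6.044 eV, so ionization (to E = 0) requires 6.044 eV.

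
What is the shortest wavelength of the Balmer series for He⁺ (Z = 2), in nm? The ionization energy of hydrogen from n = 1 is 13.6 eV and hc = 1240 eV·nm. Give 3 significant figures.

The Balmer series has lower level n_f = 2; the series limit corresponds to n_i → ∞.
ΔE_max = 13.6 × 4 / 2² = 13.60 eV.
λ_min = 1240 / 13.60 = 91.2 nm.

91.2 nm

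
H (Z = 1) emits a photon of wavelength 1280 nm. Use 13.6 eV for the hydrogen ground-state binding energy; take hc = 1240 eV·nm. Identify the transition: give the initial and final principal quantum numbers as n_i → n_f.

The photon energy is ΔE = hc/λ = 1240 / 1280 = 0.9688 eV.
With Z = 1, ΔE = 13.60 × (1/n_f² − 1/n_i²), so 1/n_f² − 1/n_i² = 0.07123.
Trying n_f = 3 gives 1/n_i² = 0.03988, i.e. n_i ≈ 5; this pair matches.

n_i = 5, n_f = 3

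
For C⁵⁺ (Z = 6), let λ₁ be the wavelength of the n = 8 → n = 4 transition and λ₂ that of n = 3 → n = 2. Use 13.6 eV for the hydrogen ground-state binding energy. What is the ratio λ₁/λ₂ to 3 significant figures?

λ ∝ 1/ΔE ∝ 1/(1/n_f² − 1/n_i²), and the Z² and hc factors cancel in the ratio.
λ₁/λ₂ = (1/2² − 1/3²)/(1/4² − 1/8²) = 0.1389/0.04688 = 2.96.

2.96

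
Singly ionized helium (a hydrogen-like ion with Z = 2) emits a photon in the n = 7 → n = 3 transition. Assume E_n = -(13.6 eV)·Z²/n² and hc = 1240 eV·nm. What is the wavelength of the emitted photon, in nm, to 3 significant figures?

251 nm

For Z = 2 the level energies scale as Z², so the effective Rydberg energy is 13.6 × 4 = 54.40 eV.
ΔE = 54.40 × (1/3² − 1/7²) = 54.40 × 0.09070 = 4.934 eV.
λ = hc/ΔE = 1240 / 4.934 = 251 nm.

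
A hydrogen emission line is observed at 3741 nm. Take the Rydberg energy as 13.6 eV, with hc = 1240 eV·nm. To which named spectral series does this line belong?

Pfund

ΔE = 1240/3741 = 0.3315 eV.
This matches 13.6 × (1/5² − 1/8²), so n_f = 5: the Pfund series.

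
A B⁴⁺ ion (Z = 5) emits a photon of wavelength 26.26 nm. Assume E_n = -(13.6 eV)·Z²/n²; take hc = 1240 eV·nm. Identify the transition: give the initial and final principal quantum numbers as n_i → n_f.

n_i = 3, n_f = 2

The photon energy is ΔE = hc/λ = 1240 / 26.26 = 47.22 eV.
With Z = 5, ΔE = 340.0 × (1/n_f² − 1/n_i²), so 1/n_f² − 1/n_i² = 0.1389.
Trying n_f = 2 gives 1/n_i² = 0.1111, i.e. n_i ≈ 3; this pair matches.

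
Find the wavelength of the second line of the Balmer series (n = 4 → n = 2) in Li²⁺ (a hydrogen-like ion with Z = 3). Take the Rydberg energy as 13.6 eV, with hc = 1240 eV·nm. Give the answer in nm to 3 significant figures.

54.0 nm

The Balmer series terminates on n_f = 2; the second line has n_i = 2+2 = 4.
ΔE = 122.4 × (1/2² − 1/4²) = 22.95 eV.
λ = 1240 / 22.95 = 54.0 nm.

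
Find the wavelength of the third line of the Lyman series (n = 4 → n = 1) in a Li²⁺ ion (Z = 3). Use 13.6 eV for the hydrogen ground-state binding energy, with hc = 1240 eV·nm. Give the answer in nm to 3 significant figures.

10.8 nm

The Lyman series terminates on n_f = 1; the third line has n_i = 1+3 = 4.
ΔE = 122.4 × (1/1² − 1/4²) = 114.8 eV.
λ = 1240 / 114.8 = 10.8 nm.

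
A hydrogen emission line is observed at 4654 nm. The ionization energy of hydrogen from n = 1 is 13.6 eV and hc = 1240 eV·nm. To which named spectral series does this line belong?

ΔE = 1240/4654 = 0.2664 eV.
This matches 13.6 × (1/5² − 1/7²), so n_f = 5: the Pfund series.

Pfund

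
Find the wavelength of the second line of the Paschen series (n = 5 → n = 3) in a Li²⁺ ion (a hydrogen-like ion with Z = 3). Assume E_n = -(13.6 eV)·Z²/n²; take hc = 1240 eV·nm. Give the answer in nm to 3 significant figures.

The Paschen series terminates on n_f = 3; the second line has n_i = 3+2 = 5.
ΔE = 122.4 × (1/3² − 1/5²) = 8.704 eV.
λ = 1240 / 8.704 = 142 nm.

142 nm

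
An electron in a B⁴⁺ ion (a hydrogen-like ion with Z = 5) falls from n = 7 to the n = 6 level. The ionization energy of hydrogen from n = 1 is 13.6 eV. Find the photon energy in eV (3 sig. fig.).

The Bohr energies scale as Z², so for Z = 5: E_n = −340.0/n² eV.
E_7 = −340.0/49 = −6.939 eV and E_6 = −340.0/36 = −9.444 eV.
The photon energy is |E_7 − E_6| = 2.51 eV.

2.51 eV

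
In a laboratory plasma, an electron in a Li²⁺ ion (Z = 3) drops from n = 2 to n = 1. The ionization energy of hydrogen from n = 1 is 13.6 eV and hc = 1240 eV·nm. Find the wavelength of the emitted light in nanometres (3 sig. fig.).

For Z = 3 the level energies scale as Z², so the effective Rydberg energy is 13.6 × 9 = 122.4 eV.
ΔE = 122.4 × (1/1² − 1/2²) = 122.4 × 0.7500 = 91.80 eV.
λ = hc/ΔE = 1240 / 91.80 = 13.5 nm.

13.5 nm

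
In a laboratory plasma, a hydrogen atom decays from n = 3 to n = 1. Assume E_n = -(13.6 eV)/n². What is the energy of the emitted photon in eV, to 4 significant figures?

12.09 eV

E_3 = −13.60/9 = −1.511 eV and E_1 = −13.60/1 = −13.60 eV.
The photon energy is |E_3 − E_1| = 12.09 eV.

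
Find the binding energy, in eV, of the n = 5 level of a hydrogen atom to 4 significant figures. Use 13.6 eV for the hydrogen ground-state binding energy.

E_5 = −13.60/25 = −0.5440 eV, so ionization (to E = 0) requires 0.5440 eV.

0.5440 eV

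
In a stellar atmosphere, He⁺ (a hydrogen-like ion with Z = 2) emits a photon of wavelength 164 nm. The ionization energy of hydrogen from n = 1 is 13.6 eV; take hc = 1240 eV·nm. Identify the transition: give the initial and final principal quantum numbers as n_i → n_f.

n_i = 3, n_f = 2

The photon energy is ΔE = hc/λ = 1240 / 164 = 7.561 eV.
With Z = 2, ΔE = 54.40 × (1/n_f² − 1/n_i²), so 1/n_f² − 1/n_i² = 0.1390.
Trying n_f = 2 gives 1/n_i² = 0.1110, i.e. n_i ≈ 3; this pair matches.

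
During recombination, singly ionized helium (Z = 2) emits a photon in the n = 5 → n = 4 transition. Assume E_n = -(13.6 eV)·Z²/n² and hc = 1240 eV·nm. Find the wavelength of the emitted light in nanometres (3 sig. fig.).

1010 nm

For Z = 2 the level energies scale as Z², so the effective Rydberg energy is 13.6 × 4 = 54.40 eV.
ΔE = 54.40 × (1/4² − 1/5²) = 54.40 × 0.02250 = 1.224 eV.
λ = hc/ΔE = 1240 / 1.224 = 1010 nm.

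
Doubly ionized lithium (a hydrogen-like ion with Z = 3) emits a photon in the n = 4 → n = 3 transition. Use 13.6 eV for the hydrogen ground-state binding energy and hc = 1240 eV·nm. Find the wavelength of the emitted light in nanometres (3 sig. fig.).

208 nm

For Z = 3 the level energies scale as Z², so the effective Rydberg energy is 13.6 × 9 = 122.4 eV.
ΔE = 122.4 × (1/3² − 1/4²) = 122.4 × 0.04861 = 5.950 eV.
λ = hc/ΔE = 1240 / 5.950 = 208 nm.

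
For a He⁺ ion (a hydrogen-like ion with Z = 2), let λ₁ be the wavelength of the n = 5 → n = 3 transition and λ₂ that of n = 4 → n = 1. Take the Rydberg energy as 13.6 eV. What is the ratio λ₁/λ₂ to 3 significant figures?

λ ∝ 1/ΔE ∝ 1/(1/n_f² − 1/n_i²), and the Z² and hc factors cancel in the ratio.
λ₁/λ₂ = (1/1² − 1/4²)/(1/3² − 1/5²) = 0.9375/0.07111 = 13.2.

13.2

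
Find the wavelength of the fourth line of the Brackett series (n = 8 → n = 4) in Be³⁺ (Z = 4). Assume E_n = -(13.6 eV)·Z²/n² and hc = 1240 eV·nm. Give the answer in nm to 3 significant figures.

122 nm

The Brackett series terminates on n_f = 4; the fourth line has n_i = 4+4 = 8.
ΔE = 217.6 × (1/4² − 1/8²) = 10.20 eV.
λ = 1240 / 10.20 = 122 nm.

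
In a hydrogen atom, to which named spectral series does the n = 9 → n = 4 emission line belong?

The series is set by the lower level: n_f = 4 is the Brackett series.

Brackett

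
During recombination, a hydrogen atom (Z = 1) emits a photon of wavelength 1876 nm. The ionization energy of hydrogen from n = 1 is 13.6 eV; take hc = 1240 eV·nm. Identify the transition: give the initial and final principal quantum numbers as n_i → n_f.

The photon energy is ΔE = hc/λ = 1240 / 1876 = 0.6610 eV.
With Z = 1, ΔE = 13.60 × (1/n_f² − 1/n_i²), so 1/n_f² − 1/n_i² = 0.04860.
Trying n_f = 3 gives 1/n_i² = 0.06251, i.e. n_i ≈ 4; this pair matches.

n_i = 4, n_f = 3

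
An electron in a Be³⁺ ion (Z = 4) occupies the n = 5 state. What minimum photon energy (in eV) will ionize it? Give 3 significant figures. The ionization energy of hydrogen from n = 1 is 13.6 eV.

8.70 eV

E_n = −13.6 Z²/n² = −217.6/n² eV for Z = 4.
E_5 = −217.6/25 = −8.70 eV, so ionization (to E = 0) requires 8.70 eV.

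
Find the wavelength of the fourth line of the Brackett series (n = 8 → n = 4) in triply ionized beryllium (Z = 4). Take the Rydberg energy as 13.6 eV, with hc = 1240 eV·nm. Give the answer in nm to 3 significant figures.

The Brackett series terminates on n_f = 4; the fourth line has n_i = 4+4 = 8.
ΔE = 217.6 × (1/4² − 1/8²) = 10.20 eV.
λ = 1240 / 10.20 = 122 nm.

122 nm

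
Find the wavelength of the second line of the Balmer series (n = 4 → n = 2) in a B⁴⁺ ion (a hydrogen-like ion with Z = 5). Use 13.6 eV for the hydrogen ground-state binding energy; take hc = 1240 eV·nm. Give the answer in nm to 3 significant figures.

19.5 nm

The Balmer series terminates on n_f = 2; the second line has n_i = 2+2 = 4.
ΔE = 340.0 × (1/2² − 1/4²) = 63.75 eV.
λ = 1240 / 63.75 = 19.5 nm.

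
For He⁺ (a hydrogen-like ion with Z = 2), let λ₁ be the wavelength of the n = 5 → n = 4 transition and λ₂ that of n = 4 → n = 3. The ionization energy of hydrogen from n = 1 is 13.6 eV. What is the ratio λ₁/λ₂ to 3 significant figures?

λ ∝ 1/ΔE ∝ 1/(1/n_f² − 1/n_i²), and the Z² and hc factors cancel in the ratio.
λ₁/λ₂ = (1/3² − 1/4²)/(1/4² − 1/5²) = 0.04861/0.02250 = 2.16.

2.16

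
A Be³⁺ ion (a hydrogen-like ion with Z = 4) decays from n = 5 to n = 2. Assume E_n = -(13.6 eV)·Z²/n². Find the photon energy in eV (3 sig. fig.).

45.7 eV

The Bohr energies scale as Z², so for Z = 4: E_n = −217.6/n² eV.
E_5 = −217.6/25 = −8.704 eV and E_2 = −217.6/4 = −54.40 eV.
The photon energy is |E_5 − E_2| = 45.7 eV.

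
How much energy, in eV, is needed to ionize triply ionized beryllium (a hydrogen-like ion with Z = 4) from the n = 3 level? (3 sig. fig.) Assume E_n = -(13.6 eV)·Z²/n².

24.2 eV

E_n = −13.6 Z²/n² = −217.6/n² eV for Z = 4.
E_3 = −217.6/9 = −24.2 eV, so ionization (to E = 0) requires 24.2 eV.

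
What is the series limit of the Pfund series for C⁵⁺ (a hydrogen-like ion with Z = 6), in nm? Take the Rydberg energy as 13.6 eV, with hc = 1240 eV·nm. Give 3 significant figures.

The Pfund series has lower level n_f = 5; the series limit corresponds to n_i → ∞.
ΔE_max = 13.6 × 36 / 5² = 19.58 eV.
λ_min = 1240 / 19.58 = 63.3 nm.

63.3 nm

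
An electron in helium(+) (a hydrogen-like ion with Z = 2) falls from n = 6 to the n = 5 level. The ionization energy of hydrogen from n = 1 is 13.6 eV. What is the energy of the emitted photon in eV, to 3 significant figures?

0.665 eV

The Bohr energies scale as Z², so for Z = 2: E_n = −54.40/n² eV.
E_6 = −54.40/36 = −1.511 eV and E_5 = −54.40/25 = −2.176 eV.
The photon energy is |E_6 − E_5| = 0.665 eV.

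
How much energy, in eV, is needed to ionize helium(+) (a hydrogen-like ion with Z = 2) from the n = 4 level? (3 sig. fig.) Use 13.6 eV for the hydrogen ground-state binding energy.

E_n = −13.6 Z²/n² = −54.40/n² eV for Z = 2.
E_4 = −54.40/16 = −3.40 eV, so ionization (to E = 0) requires 3.40 eV.

3.40 eV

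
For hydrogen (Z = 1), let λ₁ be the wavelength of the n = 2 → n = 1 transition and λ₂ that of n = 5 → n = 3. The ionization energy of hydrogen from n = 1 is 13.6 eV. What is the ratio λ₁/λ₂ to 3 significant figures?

0.0948

λ ∝ 1/ΔE ∝ 1/(1/n_f² − 1/n_i²), and the Z² and hc factors cancel in the ratio.
λ₁/λ₂ = (1/3² − 1/5²)/(1/1² − 1/2²) = 0.07111/0.7500 = 0.0948.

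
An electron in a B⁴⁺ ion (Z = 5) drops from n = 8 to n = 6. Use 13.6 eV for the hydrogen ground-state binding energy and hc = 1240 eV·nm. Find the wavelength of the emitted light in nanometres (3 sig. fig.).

300 nm

For Z = 5 the level energies scale as Z², so the effective Rydberg energy is 13.6 × 25 = 340.0 eV.
ΔE = 340.0 × (1/6² − 1/8²) = 340.0 × 0.01215 = 4.132 eV.
λ = hc/ΔE = 1240 / 4.132 = 300 nm.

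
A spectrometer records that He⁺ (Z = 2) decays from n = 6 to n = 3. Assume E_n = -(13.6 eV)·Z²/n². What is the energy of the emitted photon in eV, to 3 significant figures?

The Bohr energies scale as Z², so for Z = 2: E_n = −54.40/n² eV.
E_6 = −54.40/36 = −1.511 eV and E_3 = −54.40/9 = −6.044 eV.
The photon energy is |E_6 − E_3| = 4.53 eV.

4.53 eV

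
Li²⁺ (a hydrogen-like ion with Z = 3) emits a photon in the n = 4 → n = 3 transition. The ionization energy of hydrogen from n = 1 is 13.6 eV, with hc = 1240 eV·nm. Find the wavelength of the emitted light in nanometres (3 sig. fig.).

208 nm

For Z = 3 the level energies scale as Z², so the effective Rydberg energy is 13.6 × 9 = 122.4 eV.
ΔE = 122.4 × (1/3² − 1/4²) = 122.4 × 0.04861 = 5.950 eV.
λ = hc/ΔE = 1240 / 5.950 = 208 nm.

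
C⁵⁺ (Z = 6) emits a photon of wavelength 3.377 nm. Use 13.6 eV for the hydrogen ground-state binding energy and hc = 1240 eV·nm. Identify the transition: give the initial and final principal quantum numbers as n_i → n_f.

n_i = 2, n_f = 1

The photon energy is ΔE = hc/λ = 1240 / 3.377 = 367.2 eV.
With Z = 6, ΔE = 489.6 × (1/n_f² − 1/n_i²), so 1/n_f² − 1/n_i² = 0.7500.
Trying n_f = 1 gives 1/n_i² = 0.2500, i.e. n_i ≈ 2; this pair matches.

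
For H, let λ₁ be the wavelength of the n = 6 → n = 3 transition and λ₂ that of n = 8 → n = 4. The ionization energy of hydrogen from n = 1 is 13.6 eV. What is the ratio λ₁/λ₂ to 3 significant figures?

λ ∝ 1/ΔE ∝ 1/(1/n_f² − 1/n_i²), and the Z² and hc factors cancel in the ratio.
λ₁/λ₂ = (1/4² − 1/8²)/(1/3² − 1/6²) = 0.04688/0.08333 = 0.563.

0.563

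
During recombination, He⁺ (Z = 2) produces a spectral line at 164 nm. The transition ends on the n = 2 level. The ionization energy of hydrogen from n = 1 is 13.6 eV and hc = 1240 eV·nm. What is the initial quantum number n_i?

n_i = 3

The photon energy is ΔE = hc/λ = 1240 / 164 = 7.561 eV.
With Z = 2, ΔE = 54.40 × (1/n_f² − 1/n_i²), so 1/n_f² − 1/n_i² = 0.1390.
With n_f = 2: 1/n_i² = 1/4 − 0.1390 = 0.1110, so n_i ≈ 3.00.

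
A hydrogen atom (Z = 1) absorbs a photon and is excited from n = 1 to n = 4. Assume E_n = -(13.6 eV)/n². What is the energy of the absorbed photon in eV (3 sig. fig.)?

12.8 eV

E_4 = −13.60/16 = −0.8500 eV and E_1 = −13.60/1 = −13.60 eV.
The photon energy is |E_4 − E_1| = 12.8 eV.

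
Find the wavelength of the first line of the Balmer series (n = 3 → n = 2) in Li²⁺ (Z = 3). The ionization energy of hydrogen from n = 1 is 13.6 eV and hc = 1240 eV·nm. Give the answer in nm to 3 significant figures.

72.9 nm

The Balmer series terminates on n_f = 2; the first line has n_i = 2+1 = 3.
ΔE = 122.4 × (1/2² − 1/3²) = 17.00 eV.
λ = 1240 / 17.00 = 72.9 nm.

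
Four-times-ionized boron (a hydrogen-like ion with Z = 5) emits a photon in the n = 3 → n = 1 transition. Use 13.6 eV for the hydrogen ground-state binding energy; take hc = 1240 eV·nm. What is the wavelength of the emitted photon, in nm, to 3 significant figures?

4.10 nm

For Z = 5 the level energies scale as Z², so the effective Rydberg energy is 13.6 × 25 = 340.0 eV.
ΔE = 340.0 × (1/1² − 1/3²) = 340.0 × 0.8889 = 302.2 eV.
λ = hc/ΔE = 1240 / 302.2 = 4.10 nm.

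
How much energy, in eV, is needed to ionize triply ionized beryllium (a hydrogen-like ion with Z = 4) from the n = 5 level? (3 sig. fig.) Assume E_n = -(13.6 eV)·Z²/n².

8.70 eV

E_n = −13.6 Z²/n² = −217.6/n² eV for Z = 4.
E_5 = −217.6/25 = −8.70 eV, so ionization (to E = 0) requires 8.70 eV.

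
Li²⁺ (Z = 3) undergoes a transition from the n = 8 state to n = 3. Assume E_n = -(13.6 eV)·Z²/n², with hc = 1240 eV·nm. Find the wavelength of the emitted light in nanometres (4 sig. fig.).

For Z = 3 the level energies scale as Z², so the effective Rydberg energy is 13.6 × 9 = 122.4 eV.
ΔE = 122.4 × (1/3² − 1/8²) = 122.4 × 0.09549 = 11.69 eV.
λ = hc/ΔE = 1240 / 11.69 = 106.1 nm.

106.1 nm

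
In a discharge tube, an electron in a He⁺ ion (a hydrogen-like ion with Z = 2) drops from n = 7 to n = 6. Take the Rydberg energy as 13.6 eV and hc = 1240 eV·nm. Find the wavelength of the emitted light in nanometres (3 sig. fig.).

For Z = 2 the level energies scale as Z², so the effective Rydberg energy is 13.6 × 4 = 54.40 eV.
ΔE = 54.40 × (1/6² − 1/7²) = 54.40 × 0.007370 = 0.4009 eV.
λ = hc/ΔE = 1240 / 0.4009 = 3090 nm.

3090 nm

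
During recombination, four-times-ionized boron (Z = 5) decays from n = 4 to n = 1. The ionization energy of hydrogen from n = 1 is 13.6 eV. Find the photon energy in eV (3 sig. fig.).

The Bohr energies scale as Z², so for Z = 5: E_n = −340.0/n² eV.
E_4 = −340.0/16 = −21.25 eV and E_1 = −340.0/1 = −340.0 eV.
The photon energy is |E_4 − E_1| = 319 eV.

319 eV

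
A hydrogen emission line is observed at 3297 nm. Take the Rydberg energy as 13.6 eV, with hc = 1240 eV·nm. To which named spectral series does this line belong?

Pfund

ΔE = 1240/3297 = 0.3761 eV.
This matches 13.6 × (1/5² − 1/9²), so n_f = 5: the Pfund series.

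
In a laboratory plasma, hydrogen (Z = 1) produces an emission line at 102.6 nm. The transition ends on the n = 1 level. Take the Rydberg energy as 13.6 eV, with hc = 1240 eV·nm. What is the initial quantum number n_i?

The photon energy is ΔE = hc/λ = 1240 / 102.6 = 12.09 eV.
With Z = 1, ΔE = 13.60 × (1/n_f² − 1/n_i²), so 1/n_f² − 1/n_i² = 0.8887.
With n_f = 1: 1/n_i² = 1/1 − 0.8887 = 0.1113, so n_i ≈ 3.00.

n_i = 3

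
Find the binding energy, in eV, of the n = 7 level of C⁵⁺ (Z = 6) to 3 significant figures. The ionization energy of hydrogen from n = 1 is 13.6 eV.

E_n = −13.6 Z²/n² = −489.6/n² eV for Z = 6.
E_7 = −489.6/49 = −9.99 eV, so ionization (to E = 0) requires 9.99 eV.

9.99 eV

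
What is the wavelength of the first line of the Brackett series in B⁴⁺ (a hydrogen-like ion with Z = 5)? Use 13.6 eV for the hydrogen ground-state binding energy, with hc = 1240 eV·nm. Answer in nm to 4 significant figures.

The Brackett series terminates on n_f = 4; the first line has n_i = 4+1 = 5.
ΔE = 340.0 × (1/4² − 1/5²) = 7.650 eV.
λ = 1240 / 7.650 = 162.1 nm.

162.1 nm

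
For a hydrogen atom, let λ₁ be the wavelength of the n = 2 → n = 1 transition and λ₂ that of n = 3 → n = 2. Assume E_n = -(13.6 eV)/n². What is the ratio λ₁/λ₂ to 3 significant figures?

0.185

λ ∝ 1/ΔE ∝ 1/(1/n_f² − 1/n_i²), and the Z² and hc factors cancel in the ratio.
λ₁/λ₂ = (1/2² − 1/3²)/(1/1² − 1/2²) = 0.1389/0.7500 = 0.185.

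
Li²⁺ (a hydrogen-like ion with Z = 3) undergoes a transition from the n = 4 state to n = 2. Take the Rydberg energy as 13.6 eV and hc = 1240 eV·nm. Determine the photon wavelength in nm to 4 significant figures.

For Z = 3 the level energies scale as Z², so the effective Rydberg energy is 13.6 × 9 = 122.4 eV.
ΔE = 122.4 × (1/2² − 1/4²) = 122.4 × 0.1875 = 22.95 eV.
λ = hc/ΔE = 1240 / 22.95 = 54.03 nm.

54.03 nm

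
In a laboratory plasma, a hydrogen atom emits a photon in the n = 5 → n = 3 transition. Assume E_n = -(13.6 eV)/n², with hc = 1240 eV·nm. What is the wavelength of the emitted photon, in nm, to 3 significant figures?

1280 nm

ΔE = 13.60 × (1/3² − 1/5²) = 13.60 × 0.07111 = 0.9671 eV.
λ = hc/ΔE = 1240 / 0.9671 = 1280 nm.
This line belongs to the Paschen series.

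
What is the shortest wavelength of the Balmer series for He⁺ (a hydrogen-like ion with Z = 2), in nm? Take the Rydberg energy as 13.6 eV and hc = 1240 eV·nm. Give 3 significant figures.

The Balmer series has lower level n_f = 2; the series limit corresponds to n_i → ∞.
ΔE_max = 13.6 × 4 / 2² = 13.60 eV.
λ_min = 1240 / 13.60 = 91.2 nm.

91.2 nm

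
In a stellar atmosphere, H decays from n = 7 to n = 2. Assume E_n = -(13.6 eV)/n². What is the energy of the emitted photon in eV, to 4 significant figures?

E_7 = −13.60/49 = −0.2776 eV and E_2 = −13.60/4 = −3.400 eV.
The photon energy is |E_7 − E_2| = 3.122 eV.

3.122 eV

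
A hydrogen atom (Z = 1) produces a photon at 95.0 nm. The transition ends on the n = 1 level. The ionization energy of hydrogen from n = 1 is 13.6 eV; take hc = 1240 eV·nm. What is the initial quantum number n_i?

n_i = 5

The photon energy is ΔE = hc/λ = 1240 / 95.0 = 13.05 eV.
With Z = 1, ΔE = 13.60 × (1/n_f² − 1/n_i²), so 1/n_f² − 1/n_i² = 0.9598.
With n_f = 1: 1/n_i² = 1/1 − 0.9598 = 0.04025, so n_i ≈ 4.98.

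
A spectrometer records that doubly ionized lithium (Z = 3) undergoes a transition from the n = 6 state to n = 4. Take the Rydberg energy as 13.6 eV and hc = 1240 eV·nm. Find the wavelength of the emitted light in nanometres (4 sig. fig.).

For Z = 3 the level energies scale as Z², so the effective Rydberg energy is 13.6 × 9 = 122.4 eV.
ΔE = 122.4 × (1/4² − 1/6²) = 122.4 × 0.03472 = 4.250 eV.
λ = hc/ΔE = 1240 / 4.250 = 291.8 nm.

291.8 nm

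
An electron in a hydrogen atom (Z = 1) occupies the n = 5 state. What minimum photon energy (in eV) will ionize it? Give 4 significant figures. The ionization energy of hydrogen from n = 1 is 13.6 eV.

0.5440 eV

E_5 = −13.60/25 = −0.5440 eV, so ionization (to E = 0) requires 0.5440 eV.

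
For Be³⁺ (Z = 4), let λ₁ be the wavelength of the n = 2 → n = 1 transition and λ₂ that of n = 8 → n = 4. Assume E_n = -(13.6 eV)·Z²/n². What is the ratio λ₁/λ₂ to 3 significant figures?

0.0625

λ ∝ 1/ΔE ∝ 1/(1/n_f² − 1/n_i²), and the Z² and hc factors cancel in the ratio.
λ₁/λ₂ = (1/4² − 1/8²)/(1/1² − 1/2²) = 0.04688/0.7500 = 0.0625.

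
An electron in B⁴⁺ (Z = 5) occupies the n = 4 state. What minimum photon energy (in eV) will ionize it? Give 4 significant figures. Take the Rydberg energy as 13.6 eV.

21.25 eV

E_n = −13.6 Z²/n² = −340.0/n² eV for Z = 5.
E_4 = −340.0/16 = −21.25 eV, so ionization (to E = 0) requires 21.25 eV.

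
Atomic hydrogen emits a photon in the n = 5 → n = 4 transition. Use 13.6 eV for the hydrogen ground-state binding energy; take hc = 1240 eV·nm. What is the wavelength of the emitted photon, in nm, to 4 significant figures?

4052 nm

ΔE = 13.60 × (1/4² − 1/5²) = 13.60 × 0.02250 = 0.3060 eV.
λ = hc/ΔE = 1240 / 0.3060 = 4052 nm.
This line belongs to the Brackett series.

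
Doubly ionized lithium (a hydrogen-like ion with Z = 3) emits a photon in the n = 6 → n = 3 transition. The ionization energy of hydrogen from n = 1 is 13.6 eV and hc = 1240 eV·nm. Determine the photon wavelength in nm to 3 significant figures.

For Z = 3 the level energies scale as Z², so the effective Rydberg energy is 13.6 × 9 = 122.4 eV.
ΔE = 122.4 × (1/3² − 1/6²) = 122.4 × 0.08333 = 10.20 eV.
λ = hc/ΔE = 1240 / 10.20 = 122 nm.

122 nm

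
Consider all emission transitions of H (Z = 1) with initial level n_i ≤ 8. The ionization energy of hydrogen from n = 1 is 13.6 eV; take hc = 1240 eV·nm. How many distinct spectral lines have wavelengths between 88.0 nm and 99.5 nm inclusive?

5

Enumerate all n_i → n_f pairs with 1 ≤ n_f < n_i ≤ 8 and compute λ = 1240 / [13.6·1·(1/n_f² − 1/n_i²)].
Lines falling in [88.0, 99.5] nm: 8→1 (92.62 nm), 7→1 (93.08 nm), 6→1 (93.78 nm), 5→1 (94.98 nm), 4→1 (97.25 nm).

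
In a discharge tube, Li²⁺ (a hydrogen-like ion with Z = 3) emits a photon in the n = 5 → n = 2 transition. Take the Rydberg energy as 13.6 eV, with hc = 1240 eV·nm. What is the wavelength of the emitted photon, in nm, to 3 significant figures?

48.2 nm

For Z = 3 the level energies scale as Z², so the effective Rydberg energy is 13.6 × 9 = 122.4 eV.
ΔE = 122.4 × (1/2² − 1/5²) = 122.4 × 0.2100 = 25.70 eV.
λ = hc/ΔE = 1240 / 25.70 = 48.2 nm.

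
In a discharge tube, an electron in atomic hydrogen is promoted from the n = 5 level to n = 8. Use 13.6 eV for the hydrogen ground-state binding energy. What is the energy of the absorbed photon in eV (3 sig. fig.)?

0.332 eV

E_8 = −13.60/64 = −0.2125 eV and E_5 = −13.60/25 = −0.5440 eV.
The photon energy is |E_8 − E_5| = 0.332 eV.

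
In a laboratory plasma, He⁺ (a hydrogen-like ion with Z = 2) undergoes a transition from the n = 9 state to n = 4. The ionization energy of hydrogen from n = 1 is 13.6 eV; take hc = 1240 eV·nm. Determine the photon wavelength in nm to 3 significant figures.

454 nm

For Z = 2 the level energies scale as Z², so the effective Rydberg energy is 13.6 × 4 = 54.40 eV.
ΔE = 54.40 × (1/4² − 1/9²) = 54.40 × 0.05015 = 2.728 eV.
λ = hc/ΔE = 1240 / 2.728 = 454 nm.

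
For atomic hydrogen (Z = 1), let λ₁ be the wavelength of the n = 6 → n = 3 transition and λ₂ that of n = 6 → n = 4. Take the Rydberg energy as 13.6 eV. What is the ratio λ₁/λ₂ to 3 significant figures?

0.417

λ ∝ 1/ΔE ∝ 1/(1/n_f² − 1/n_i²), and the Z² and hc factors cancel in the ratio.
λ₁/λ₂ = (1/4² − 1/6²)/(1/3² − 1/6²) = 0.03472/0.08333 = 0.417.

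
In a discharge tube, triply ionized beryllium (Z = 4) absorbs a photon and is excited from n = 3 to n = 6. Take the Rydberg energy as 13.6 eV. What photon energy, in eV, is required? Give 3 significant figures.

18.1 eV

The Bohr energies scale as Z², so for Z = 4: E_n = −217.6/n² eV.
E_6 = −217.6/36 = −6.044 eV and E_3 = −217.6/9 = −24.18 eV.
The photon energy is |E_6 − E_3| = 18.1 eV.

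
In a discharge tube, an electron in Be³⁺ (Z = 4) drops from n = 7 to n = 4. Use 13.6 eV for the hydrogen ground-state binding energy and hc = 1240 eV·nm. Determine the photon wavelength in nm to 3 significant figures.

For Z = 4 the level energies scale as Z², so the effective Rydberg energy is 13.6 × 16 = 217.6 eV.
ΔE = 217.6 × (1/4² − 1/7²) = 217.6 × 0.04209 = 9.159 eV.
λ = hc/ΔE = 1240 / 9.159 = 135 nm.

135 nm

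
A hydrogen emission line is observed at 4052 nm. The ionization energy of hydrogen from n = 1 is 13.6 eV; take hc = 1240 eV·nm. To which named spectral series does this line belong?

Brackett

ΔE = 1240/4052 = 0.3060 eV.
This matches 13.6 × (1/4² − 1/5²), so n_f = 4: the Brackett series.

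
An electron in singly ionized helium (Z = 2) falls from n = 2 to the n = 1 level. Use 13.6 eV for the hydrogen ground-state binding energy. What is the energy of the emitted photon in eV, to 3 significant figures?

The Bohr energies scale as Z², so for Z = 2: E_n = −54.40/n² eV.
E_2 = −54.40/4 = −13.60 eV and E_1 = −54.40/1 = −54.40 eV.
The photon energy is |E_2 − E_1| = 40.8 eV.

40.8 eV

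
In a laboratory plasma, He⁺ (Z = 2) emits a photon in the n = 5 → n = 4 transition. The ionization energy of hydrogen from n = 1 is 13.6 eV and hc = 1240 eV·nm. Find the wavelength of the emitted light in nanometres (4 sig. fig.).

1013 nm

For Z = 2 the level energies scale as Z², so the effective Rydberg energy is 13.6 × 4 = 54.40 eV.
ΔE = 54.40 × (1/4² − 1/5²) = 54.40 × 0.02250 = 1.224 eV.
λ = hc/ΔE = 1240 / 1.224 = 1013 nm.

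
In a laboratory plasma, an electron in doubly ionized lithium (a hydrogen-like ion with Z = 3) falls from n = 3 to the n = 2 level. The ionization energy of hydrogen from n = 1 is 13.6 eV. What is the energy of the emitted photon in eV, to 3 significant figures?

17.0 eV

The Bohr energies scale as Z², so for Z = 3: E_n = −122.4/n² eV.
E_3 = −122.4/9 = −13.60 eV and E_2 = −122.4/4 = −30.60 eV.
The photon energy is |E_3 − E_2| = 17.0 eV.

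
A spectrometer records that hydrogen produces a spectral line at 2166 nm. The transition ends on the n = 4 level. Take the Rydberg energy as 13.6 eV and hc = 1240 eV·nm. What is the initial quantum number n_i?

The photon energy is ΔE = hc/λ = 1240 / 2166 = 0.5725 eV.
With Z = 1, ΔE = 13.60 × (1/n_f² − 1/n_i²), so 1/n_f² − 1/n_i² = 0.04209.
With n_f = 4: 1/n_i² = 1/16 − 0.04209 = 0.02041, so n_i ≈ 7.00.

n_i = 7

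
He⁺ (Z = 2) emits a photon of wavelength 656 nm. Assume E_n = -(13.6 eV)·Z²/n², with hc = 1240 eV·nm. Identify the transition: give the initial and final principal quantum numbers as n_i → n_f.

n_i = 6, n_f = 4

The photon energy is ΔE = hc/λ = 1240 / 656 = 1.890 eV.
With Z = 2, ΔE = 54.40 × (1/n_f² − 1/n_i²), so 1/n_f² − 1/n_i² = 0.03475.
Trying n_f = 4 gives 1/n_i² = 0.02775, i.e. n_i ≈ 6; this pair matches.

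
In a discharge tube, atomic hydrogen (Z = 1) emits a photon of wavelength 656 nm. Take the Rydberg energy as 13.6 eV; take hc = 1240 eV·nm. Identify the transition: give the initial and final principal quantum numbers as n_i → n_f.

n_i = 3, n_f = 2

The photon energy is ΔE = hc/λ = 1240 / 656 = 1.890 eV.
With Z = 1, ΔE = 13.60 × (1/n_f² − 1/n_i²), so 1/n_f² − 1/n_i² = 0.1390.
Trying n_f = 2 gives 1/n_i² = 0.1110, i.e. n_i ≈ 3; this pair matches.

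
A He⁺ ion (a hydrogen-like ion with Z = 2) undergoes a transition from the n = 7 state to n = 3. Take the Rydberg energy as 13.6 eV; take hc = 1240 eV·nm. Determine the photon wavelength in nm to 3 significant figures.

251 nm

For Z = 2 the level energies scale as Z², so the effective Rydberg energy is 13.6 × 4 = 54.40 eV.
ΔE = 54.40 × (1/3² − 1/7²) = 54.40 × 0.09070 = 4.934 eV.
λ = hc/ΔE = 1240 / 4.934 = 251 nm.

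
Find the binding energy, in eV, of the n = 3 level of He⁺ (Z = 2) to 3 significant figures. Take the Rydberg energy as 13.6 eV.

E_n = −13.6 Z²/n² = −54.40/n² eV for Z = 2.
E_3 = −54.40/9 = −6.04 eV, so ionization (to E = 0) requires 6.04 eV.

6.04 eV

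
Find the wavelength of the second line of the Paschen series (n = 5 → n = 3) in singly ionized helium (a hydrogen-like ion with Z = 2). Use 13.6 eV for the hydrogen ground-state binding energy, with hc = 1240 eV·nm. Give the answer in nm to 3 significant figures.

321 nm

The Paschen series terminates on n_f = 3; the second line has n_i = 3+2 = 5.
ΔE = 54.40 × (1/3² − 1/5²) = 3.868 eV.
λ = 1240 / 3.868 = 321 nm.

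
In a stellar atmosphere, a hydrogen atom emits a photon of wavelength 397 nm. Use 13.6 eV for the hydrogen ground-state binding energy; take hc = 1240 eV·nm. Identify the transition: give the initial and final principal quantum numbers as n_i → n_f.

The photon energy is ΔE = hc/λ = 1240 / 397 = 3.123 eV.
With Z = 1, ΔE = 13.60 × (1/n_f² − 1/n_i²), so 1/n_f² − 1/n_i² = 0.2297.
Trying n_f = 2 gives 1/n_i² = 0.02034, i.e. n_i ≈ 7; this pair matches.

n_i = 7, n_f = 2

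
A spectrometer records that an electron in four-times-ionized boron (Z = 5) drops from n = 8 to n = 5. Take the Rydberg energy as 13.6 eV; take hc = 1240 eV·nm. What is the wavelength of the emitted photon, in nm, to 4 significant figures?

149.6 nm

For Z = 5 the level energies scale as Z², so the effective Rydberg energy is 13.6 × 25 = 340.0 eV.
ΔE = 340.0 × (1/5² − 1/8²) = 340.0 × 0.02438 = 8.288 eV.
λ = hc/ΔE = 1240 / 8.288 = 149.6 nm.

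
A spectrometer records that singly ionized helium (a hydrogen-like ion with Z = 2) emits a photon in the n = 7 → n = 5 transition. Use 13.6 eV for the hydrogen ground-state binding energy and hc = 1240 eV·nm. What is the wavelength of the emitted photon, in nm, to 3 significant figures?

1160 nm

For Z = 2 the level energies scale as Z², so the effective Rydberg energy is 13.6 × 4 = 54.40 eV.
ΔE = 54.40 × (1/5² − 1/7²) = 54.40 × 0.01959 = 1.066 eV.
λ = hc/ΔE = 1240 / 1.066 = 1160 nm.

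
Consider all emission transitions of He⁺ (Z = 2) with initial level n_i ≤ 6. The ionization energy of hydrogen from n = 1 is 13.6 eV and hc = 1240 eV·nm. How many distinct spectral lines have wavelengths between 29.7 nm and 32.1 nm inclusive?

1

Enumerate all n_i → n_f pairs with 1 ≤ n_f < n_i ≤ 6 and compute λ = 1240 / [13.6·4·(1/n_f² − 1/n_i²)].
Lines falling in [29.7, 32.1] nm: 2→1 (30.39 nm).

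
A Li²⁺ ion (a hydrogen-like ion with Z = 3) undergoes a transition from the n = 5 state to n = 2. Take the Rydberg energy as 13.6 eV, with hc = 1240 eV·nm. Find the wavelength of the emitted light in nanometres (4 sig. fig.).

For Z = 3 the level energies scale as Z², so the effective Rydberg energy is 13.6 × 9 = 122.4 eV.
ΔE = 122.4 × (1/2² − 1/5²) = 122.4 × 0.2100 = 25.70 eV.
λ = hc/ΔE = 1240 / 25.70 = 48.24 nm.

48.24 nm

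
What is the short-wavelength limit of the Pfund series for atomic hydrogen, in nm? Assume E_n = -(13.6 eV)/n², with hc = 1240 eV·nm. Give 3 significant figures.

2280 nm

The Pfund series has lower level n_f = 5; the series limit corresponds to n_i → ∞.
ΔE_max = 13.6 × 1 / 5² = 0.5440 eV.
λ_min = 1240 / 0.5440 = 2280 nm.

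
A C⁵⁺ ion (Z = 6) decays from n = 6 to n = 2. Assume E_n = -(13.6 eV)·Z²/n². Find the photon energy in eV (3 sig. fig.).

109 eV

The Bohr energies scale as Z², so for Z = 6: E_n = −489.6/n² eV.
E_6 = −489.6/36 = −13.60 eV and E_2 = −489.6/4 = −122.4 eV.
The photon energy is |E_6 − E_2| = 109 eV.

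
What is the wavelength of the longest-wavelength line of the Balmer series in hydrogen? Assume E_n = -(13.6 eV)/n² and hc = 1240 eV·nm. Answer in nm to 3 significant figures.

The Balmer series terminates on n_f = 2; the first line has n_i = 2+1 = 3.
ΔE = 13.60 × (1/2² − 1/3²) = 1.889 eV.
λ = 1240 / 1.889 = 656 nm.

656 nm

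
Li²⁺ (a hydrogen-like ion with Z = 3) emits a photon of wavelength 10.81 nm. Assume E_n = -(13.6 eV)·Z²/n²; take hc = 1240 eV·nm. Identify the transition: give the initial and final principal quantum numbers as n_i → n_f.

The photon energy is ΔE = hc/λ = 1240 / 10.81 = 114.7 eV.
With Z = 3, ΔE = 122.4 × (1/n_f² − 1/n_i²), so 1/n_f² − 1/n_i² = 0.9372.
Trying n_f = 1 gives 1/n_i² = 0.06284, i.e. n_i ≈ 4; this pair matches.

n_i = 4, n_f = 1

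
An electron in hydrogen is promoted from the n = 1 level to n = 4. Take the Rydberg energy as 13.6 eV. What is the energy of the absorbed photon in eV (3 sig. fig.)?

E_4 = −13.60/16 = −0.8500 eV and E_1 = −13.60/1 = −13.60 eV.
The photon energy is |E_4 − E_1| = 12.8 eV.

12.8 eV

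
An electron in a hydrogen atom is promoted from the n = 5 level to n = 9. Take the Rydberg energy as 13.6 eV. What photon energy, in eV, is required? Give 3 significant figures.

0.376 eV

E_9 = −13.60/81 = −0.1679 eV and E_5 = −13.60/25 = −0.5440 eV.
The photon energy is |E_9 − E_5| = 0.376 eV.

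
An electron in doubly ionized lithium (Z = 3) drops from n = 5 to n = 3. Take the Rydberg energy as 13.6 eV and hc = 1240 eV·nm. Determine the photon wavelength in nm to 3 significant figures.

For Z = 3 the level energies scale as Z², so the effective Rydberg energy is 13.6 × 9 = 122.4 eV.
ΔE = 122.4 × (1/3² − 1/5²) = 122.4 × 0.07111 = 8.704 eV.
λ = hc/ΔE = 1240 / 8.704 = 142 nm.

142 nm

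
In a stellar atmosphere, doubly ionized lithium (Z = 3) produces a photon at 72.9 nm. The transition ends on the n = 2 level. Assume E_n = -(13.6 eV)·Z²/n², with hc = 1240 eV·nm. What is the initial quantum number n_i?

The photon energy is ΔE = hc/λ = 1240 / 72.9 = 17.01 eV.
With Z = 3, ΔE = 122.4 × (1/n_f² − 1/n_i²), so 1/n_f² − 1/n_i² = 0.1390.
With n_f = 2: 1/n_i² = 1/4 − 0.1390 = 0.1110, so n_i ≈ 3.00.

n_i = 3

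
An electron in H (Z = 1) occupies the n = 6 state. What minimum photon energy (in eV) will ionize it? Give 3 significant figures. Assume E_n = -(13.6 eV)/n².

0.378 eV

E_6 = −13.60/36 = −0.378 eV, so ionization (to E = 0) requires 0.378 eV.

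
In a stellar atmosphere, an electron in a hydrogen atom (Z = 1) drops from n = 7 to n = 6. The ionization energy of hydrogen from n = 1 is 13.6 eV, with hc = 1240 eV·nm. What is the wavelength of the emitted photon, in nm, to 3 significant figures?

ΔE = 13.60 × (1/6² − 1/7²) = 13.60 × 0.007370 = 0.1002 eV.
λ = hc/ΔE = 1240 / 0.1002 = 12400 nm.

12400 nm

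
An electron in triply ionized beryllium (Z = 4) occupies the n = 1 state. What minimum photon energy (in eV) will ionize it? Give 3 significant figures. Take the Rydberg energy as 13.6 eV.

218 eV

E_n = −13.6 Z²/n² = −217.6/n² eV for Z = 4.
E_1 = −217.6/1 = −218 eV, so ionization (to E = 0) requires 218 eV.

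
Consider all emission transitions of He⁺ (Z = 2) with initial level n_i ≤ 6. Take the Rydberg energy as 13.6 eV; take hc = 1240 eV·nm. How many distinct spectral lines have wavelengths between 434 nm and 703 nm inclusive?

2

Enumerate all n_i → n_f pairs with 1 ≤ n_f < n_i ≤ 6 and compute λ = 1240 / [13.6·4·(1/n_f² − 1/n_i²)].
Lines falling in [434, 703] nm: 4→3 (468.9 nm), 6→4 (656.5 nm).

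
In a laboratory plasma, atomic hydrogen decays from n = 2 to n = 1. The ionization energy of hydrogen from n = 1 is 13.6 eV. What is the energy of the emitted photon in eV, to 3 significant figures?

10.2 eV

E_2 = −13.60/4 = −3.400 eV and E_1 = −13.60/1 = −13.60 eV.
The photon energy is |E_2 − E_1| = 10.2 eV.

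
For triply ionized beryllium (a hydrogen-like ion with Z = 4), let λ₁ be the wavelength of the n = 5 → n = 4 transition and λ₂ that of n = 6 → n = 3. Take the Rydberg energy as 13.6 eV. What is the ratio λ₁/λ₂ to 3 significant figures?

3.70

λ ∝ 1/ΔE ∝ 1/(1/n_f² − 1/n_i²), and the Z² and hc factors cancel in the ratio.
λ₁/λ₂ = (1/3² − 1/6²)/(1/4² − 1/5²) = 0.08333/0.02250 = 3.70.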